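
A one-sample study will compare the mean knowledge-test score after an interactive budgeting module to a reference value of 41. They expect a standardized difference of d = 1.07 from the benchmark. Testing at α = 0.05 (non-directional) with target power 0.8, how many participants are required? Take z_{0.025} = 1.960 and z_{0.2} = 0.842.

n = 7

For a one-sample test: n = ((z_{α/2} + z_β) / d)².
z_{α/2} + z_β = 1.960 + 0.842 = 2.802.
n = (2.802 / 1.07)² = 2.619² = 6.86.
Round up.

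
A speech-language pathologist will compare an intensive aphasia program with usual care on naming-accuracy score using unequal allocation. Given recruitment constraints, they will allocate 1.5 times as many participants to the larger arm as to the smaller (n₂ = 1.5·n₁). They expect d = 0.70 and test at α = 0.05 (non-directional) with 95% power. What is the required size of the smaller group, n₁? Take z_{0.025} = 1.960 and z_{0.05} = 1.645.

With allocation ratio k = n₂/n₁ = 1.5, Var(x̄₁−x̄₂) = σ²(1/n₁ + 1/(k·n₁)) = σ²·(k+1)/(k·n₁).
So n₁ = (1 + 1/k)·((z_{α/2} + z_β)/d)² = 1.667 × (3.605/0.70)².
n₁ = 1.667 × 26.52 = 44.2.
Round up: n₁ = 45, giving n₂ = ⌈1.5 × 45⌉ = ⌈67.5⌉ = 68.

n₁ = 45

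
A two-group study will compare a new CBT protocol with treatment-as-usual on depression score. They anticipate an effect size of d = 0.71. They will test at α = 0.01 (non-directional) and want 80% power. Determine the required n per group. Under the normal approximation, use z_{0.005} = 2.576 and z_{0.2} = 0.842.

n = 47 per group

For two independent groups with equal n: n = 2·((z_{α/2} + z_β) / d)².
z_{α/2} + z_β = 2.576 + 0.842 = 3.418.
n = 2 × (3.418 / 0.71)² = 2 × 4.814² = 2 × 23.18 = 46.4.
Round up to the next whole participant.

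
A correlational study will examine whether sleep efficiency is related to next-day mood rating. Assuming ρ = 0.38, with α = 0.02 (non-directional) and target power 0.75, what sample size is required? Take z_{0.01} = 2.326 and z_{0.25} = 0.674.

n = 60

Fisher's z: C = ½·ln((1+r)/(1−r)) = ½·ln(2.2258) = 0.4001.
n = ((z_{α/2} + z_β)/C)² + 3.
(2.326 + 0.674) / 0.4001 = 3.000 / 0.4001 = 7.498.
n = 7.498² + 3 = 56.22 + 3 = 59.2.
Round up.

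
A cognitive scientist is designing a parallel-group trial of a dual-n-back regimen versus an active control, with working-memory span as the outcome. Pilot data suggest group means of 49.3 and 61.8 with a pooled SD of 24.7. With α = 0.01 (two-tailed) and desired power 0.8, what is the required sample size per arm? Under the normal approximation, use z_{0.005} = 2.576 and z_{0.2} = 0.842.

n = 92 per group

Cohen's d = |M₁ − M₂| / SD_pooled = |49.3 − 61.8| / 24.7 = 12.5 / 24.7 = 0.506.
For two independent groups with equal n: n = 2·((z_{α/2} + z_β) / d)².
z_{α/2} + z_β = 2.576 + 0.842 = 3.418.
n = 2 × (3.418 / 0.506)² = 2 × 6.755² = 2 × 45.63 = 91.3.
Round up to the next whole participant.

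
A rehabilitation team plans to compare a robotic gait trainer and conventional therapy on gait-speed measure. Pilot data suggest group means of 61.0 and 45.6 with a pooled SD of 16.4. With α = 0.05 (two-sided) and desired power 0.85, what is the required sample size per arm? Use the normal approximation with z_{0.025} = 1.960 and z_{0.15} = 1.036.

n = 21 per group

Cohen's d = |M₁ − M₂| / SD_pooled = |61.0 − 45.6| / 16.4 = 15.4 / 16.4 = 0.939.
For two independent groups with equal n: n = 2·((z_{α/2} + z_β) / d)².
z_{α/2} + z_β = 1.960 + 1.036 = 2.996.
n = 2 × (2.996 / 0.939)² = 2 × 3.191² = 2 × 10.18 = 20.4.
Round up to the next whole participant.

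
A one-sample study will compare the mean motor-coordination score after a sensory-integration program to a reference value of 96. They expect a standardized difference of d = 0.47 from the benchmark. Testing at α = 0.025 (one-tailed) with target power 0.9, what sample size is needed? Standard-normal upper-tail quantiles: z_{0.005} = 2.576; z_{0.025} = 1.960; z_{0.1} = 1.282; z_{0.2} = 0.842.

n = 48

For a one-sample test: n = ((z_{α} + z_β) / d)².
z_{α} + z_β = 1.960 + 1.282 = 3.242.
n = (3.242 / 0.47)² = 6.898² = 47.58.
Round up.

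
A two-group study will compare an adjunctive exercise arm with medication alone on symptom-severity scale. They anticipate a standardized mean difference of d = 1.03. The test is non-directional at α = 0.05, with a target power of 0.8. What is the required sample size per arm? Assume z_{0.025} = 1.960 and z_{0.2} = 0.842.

n = 15 per group

For two independent groups with equal n: n = 2·((z_{α/2} + z_β) / d)².
z_{α/2} + z_β = 1.960 + 0.842 = 2.802.
n = 2 × (2.802 / 1.03)² = 2 × 2.720² = 2 × 7.40 = 14.8.
Round up to the next whole participant.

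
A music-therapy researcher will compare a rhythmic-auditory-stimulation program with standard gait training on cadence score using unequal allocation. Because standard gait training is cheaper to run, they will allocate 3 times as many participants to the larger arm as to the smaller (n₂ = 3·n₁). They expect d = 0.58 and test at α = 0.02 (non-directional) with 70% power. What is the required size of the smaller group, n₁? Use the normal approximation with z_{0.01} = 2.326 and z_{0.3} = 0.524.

With allocation ratio k = n₂/n₁ = 3, Var(x̄₁−x̄₂) = σ²(1/n₁ + 1/(k·n₁)) = σ²·(k+1)/(k·n₁).
So n₁ = (1 + 1/k)·((z_{α/2} + z_β)/d)² = 1.333 × (2.850/0.58)².
n₁ = 1.333 × 24.15 = 32.2.
Round up: n₁ = 33, giving n₂ = 3 × 33 = 99.

n₁ = 33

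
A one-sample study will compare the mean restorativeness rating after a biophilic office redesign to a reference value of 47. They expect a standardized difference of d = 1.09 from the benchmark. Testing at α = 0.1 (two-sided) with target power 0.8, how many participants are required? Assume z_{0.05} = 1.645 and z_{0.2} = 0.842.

n = 6

For a one-sample test: n = ((z_{α/2} + z_β) / d)².
z_{α/2} + z_β = 1.645 + 0.842 = 2.487.
n = (2.487 / 1.09)² = 2.282² = 5.21.
Round up.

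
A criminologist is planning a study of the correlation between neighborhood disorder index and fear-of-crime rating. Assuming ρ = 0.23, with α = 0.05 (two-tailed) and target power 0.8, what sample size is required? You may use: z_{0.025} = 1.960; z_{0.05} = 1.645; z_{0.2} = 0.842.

n = 147

Fisher's z: C = ½·ln((1+r)/(1−r)) = ½·ln(1.5974) = 0.2342.
n = ((z_{α/2} + z_β)/C)² + 3.
(1.960 + 0.842) / 0.2342 = 2.802 / 0.2342 = 11.964.
n = 11.964² + 3 = 143.14 + 3 = 146.1.
Round up.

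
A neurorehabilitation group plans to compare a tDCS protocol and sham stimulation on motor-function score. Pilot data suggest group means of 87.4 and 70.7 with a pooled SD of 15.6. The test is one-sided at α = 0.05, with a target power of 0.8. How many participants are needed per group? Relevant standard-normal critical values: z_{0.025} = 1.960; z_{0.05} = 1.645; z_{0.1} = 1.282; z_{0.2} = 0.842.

Cohen's d = |M₁ − M₂| / SD_pooled = |87.4 − 70.7| / 15.6 = 16.7 / 15.6 = 1.071.
For two independent groups with equal n: n = 2·((z_{α} + z_β) / d)².
z_{α} + z_β = 1.645 + 0.842 = 2.487.
n = 2 × (2.487 / 1.071)² = 2 × 2.322² = 2 × 5.39 = 10.8.
Round up to the next whole participant.

n = 11 per group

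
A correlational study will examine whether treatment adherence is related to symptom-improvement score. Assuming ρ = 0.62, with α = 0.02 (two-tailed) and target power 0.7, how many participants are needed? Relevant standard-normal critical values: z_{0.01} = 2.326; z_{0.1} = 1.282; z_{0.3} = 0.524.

Fisher's z: C = ½·ln((1+r)/(1−r)) = ½·ln(4.2632) = 0.7250.
n = ((z_{α/2} + z_β)/C)² + 3.
(2.326 + 0.524) / 0.7250 = 2.850 / 0.7250 = 3.931.
n = 3.931² + 3 = 15.45 + 3 = 18.5.
Round up.

n = 19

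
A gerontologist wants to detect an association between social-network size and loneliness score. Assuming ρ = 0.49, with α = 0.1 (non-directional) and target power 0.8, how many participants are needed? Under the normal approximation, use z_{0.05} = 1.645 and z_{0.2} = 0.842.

Fisher's z: C = ½·ln((1+r)/(1−r)) = ½·ln(2.9216) = 0.5361.
n = ((z_{α/2} + z_β)/C)² + 3.
(1.645 + 0.842) / 0.5361 = 2.487 / 0.5361 = 4.639.
n = 4.639² + 3 = 21.52 + 3 = 24.5.
Round up.

n = 25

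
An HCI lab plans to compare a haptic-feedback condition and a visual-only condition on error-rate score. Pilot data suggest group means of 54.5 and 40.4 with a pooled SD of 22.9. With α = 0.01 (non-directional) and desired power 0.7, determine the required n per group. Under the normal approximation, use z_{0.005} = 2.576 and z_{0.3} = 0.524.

n = 51 per group

Cohen's d = |M₁ − M₂| / SD_pooled = |54.5 − 40.4| / 22.9 = 14.1 / 22.9 = 0.616.
For two independent groups with equal n: n = 2·((z_{α/2} + z_β) / d)².
z_{α/2} + z_β = 2.576 + 0.524 = 3.100.
n = 2 × (3.100 / 0.616)² = 2 × 5.032² = 2 × 25.33 = 50.7.
Round up to the next whole participant.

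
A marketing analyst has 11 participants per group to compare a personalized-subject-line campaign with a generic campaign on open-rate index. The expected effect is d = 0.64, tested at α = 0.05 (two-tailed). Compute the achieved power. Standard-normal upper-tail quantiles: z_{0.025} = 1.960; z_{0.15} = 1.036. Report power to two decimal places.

power ≈ 0.32

For two equal groups, power = Φ(d·√(n/2) − z_{α/2}).
d·√(n/2) = 0.64 × √(11/2) = 0.64 × 2.345 = 1.501.
z_β = 1.501 − 1.960 = -0.459.
Power = Φ(-0.459) = 0.323.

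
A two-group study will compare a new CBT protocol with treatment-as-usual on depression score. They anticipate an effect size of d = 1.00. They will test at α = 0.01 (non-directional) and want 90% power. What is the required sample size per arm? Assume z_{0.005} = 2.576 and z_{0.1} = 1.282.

For two independent groups with equal n: n = 2·((z_{α/2} + z_β) / d)².
z_{α/2} + z_β = 2.576 + 1.282 = 3.858.
n = 2 × (3.858 / 1.00)² = 2 × 3.858² = 2 × 14.88 = 29.8.
Round up to the next whole participant.

n = 30 per group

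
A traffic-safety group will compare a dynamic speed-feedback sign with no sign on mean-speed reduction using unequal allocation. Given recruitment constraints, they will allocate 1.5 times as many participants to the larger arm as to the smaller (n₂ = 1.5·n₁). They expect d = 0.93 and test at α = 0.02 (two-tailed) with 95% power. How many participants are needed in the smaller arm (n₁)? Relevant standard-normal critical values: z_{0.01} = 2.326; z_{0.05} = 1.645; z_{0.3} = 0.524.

With allocation ratio k = n₂/n₁ = 1.5, Var(x̄₁−x̄₂) = σ²(1/n₁ + 1/(k·n₁)) = σ²·(k+1)/(k·n₁).
So n₁ = (1 + 1/k)·((z_{α/2} + z_β)/d)² = 1.667 × (3.971/0.93)².
n₁ = 1.667 × 18.23 = 30.4.
Round up: n₁ = 31, giving n₂ = ⌈1.5 × 31⌉ = ⌈46.5⌉ = 47.

n₁ = 31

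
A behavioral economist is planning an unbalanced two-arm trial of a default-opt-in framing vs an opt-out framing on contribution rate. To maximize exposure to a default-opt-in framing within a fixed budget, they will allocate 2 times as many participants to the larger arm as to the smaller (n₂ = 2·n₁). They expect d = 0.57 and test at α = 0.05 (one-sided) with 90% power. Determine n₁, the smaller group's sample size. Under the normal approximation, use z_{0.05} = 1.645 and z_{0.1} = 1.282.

n₁ = 40

With allocation ratio k = n₂/n₁ = 2, Var(x̄₁−x̄₂) = σ²(1/n₁ + 1/(k·n₁)) = σ²·(k+1)/(k·n₁).
So n₁ = (1 + 1/k)·((z_{α} + z_β)/d)² = 1.500 × (2.927/0.57)².
n₁ = 1.500 × 26.37 = 39.6.
Round up: n₁ = 40, giving n₂ = 2 × 40 = 80.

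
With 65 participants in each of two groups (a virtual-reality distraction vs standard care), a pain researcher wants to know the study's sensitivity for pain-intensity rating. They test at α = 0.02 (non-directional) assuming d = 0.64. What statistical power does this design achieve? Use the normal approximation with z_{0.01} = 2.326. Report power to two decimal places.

power ≈ 0.91

For two equal groups, power = Φ(d·√(n/2) − z_{α/2}).
d·√(n/2) = 0.64 × √(65/2) = 0.64 × 5.701 = 3.649.
z_β = 3.649 − 2.326 = 1.323.
Power = Φ(1.323) = 0.907.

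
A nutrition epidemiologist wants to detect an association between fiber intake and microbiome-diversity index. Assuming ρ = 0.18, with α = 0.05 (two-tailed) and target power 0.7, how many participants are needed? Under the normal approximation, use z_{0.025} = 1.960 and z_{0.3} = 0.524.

Fisher's z: C = ½·ln((1+r)/(1−r)) = ½·ln(1.4390) = 0.1820.
n = ((z_{α/2} + z_β)/C)² + 3.
(1.960 + 0.524) / 0.1820 = 2.484 / 0.1820 = 13.648.
n = 13.648² + 3 = 186.28 + 3 = 189.3.
Round up.

n = 190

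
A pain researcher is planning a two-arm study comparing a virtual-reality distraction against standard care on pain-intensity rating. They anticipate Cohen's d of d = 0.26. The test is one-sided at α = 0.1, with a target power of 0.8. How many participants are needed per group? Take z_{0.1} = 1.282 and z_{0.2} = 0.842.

n = 134 per group

For two independent groups with equal n: n = 2·((z_{α} + z_β) / d)².
z_{α} + z_β = 1.282 + 0.842 = 2.124.
n = 2 × (2.124 / 0.26)² = 2 × 8.169² = 2 × 66.74 = 133.5.
Round up to the next whole participant.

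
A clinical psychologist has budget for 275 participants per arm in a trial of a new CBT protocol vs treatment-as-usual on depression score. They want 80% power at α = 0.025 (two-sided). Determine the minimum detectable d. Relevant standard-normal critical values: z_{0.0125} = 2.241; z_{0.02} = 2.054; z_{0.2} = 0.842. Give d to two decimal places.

For two independent groups of n = 275 each: d_min = (z_{α/2} + z_β)·√(2/n).
z-sum = 2.241 + 0.842 = 3.083.
d_min = 3.083 × √(2/275) = 3.083 × 0.0853 = 0.263.

d_min ≈ 0.26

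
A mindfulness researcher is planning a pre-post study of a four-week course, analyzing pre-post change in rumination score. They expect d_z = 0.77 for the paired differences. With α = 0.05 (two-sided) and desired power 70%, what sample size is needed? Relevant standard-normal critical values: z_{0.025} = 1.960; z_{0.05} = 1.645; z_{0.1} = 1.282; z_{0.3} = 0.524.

For a paired (one-sample on differences) test: n = ((z_{α/2} + z_β) / d)².
z_{α/2} + z_β = 1.960 + 0.524 = 2.484.
n = (2.484 / 0.77)² = 3.226² = 10.41.
Round up.

n = 11 pairs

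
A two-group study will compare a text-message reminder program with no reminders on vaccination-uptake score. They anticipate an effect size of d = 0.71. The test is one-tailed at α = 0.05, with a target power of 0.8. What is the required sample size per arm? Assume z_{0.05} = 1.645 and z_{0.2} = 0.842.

n = 25 per group

For two independent groups with equal n: n = 2·((z_{α} + z_β) / d)².
z_{α} + z_β = 1.645 + 0.842 = 2.487.
n = 2 × (2.487 / 0.71)² = 2 × 3.503² = 2 × 12.27 = 24.5.
Round up to the next whole participant.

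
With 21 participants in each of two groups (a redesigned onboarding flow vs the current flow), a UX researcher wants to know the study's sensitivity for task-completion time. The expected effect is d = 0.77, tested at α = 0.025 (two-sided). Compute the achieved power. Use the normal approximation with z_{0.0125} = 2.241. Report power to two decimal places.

power ≈ 0.60

For two equal groups, power = Φ(d·√(n/2) − z_{α/2}).
d·√(n/2) = 0.77 × √(21/2) = 0.77 × 3.240 = 2.495.
z_β = 2.495 − 2.241 = 0.254.
Power = Φ(0.254) = 0.600.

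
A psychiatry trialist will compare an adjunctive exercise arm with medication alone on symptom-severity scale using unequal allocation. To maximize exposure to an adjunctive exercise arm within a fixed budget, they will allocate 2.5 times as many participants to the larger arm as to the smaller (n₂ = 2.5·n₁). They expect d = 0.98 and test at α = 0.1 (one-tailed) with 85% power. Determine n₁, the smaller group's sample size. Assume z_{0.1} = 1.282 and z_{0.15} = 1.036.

n₁ = 8

With allocation ratio k = n₂/n₁ = 2.5, Var(x̄₁−x̄₂) = σ²(1/n₁ + 1/(k·n₁)) = σ²·(k+1)/(k·n₁).
So n₁ = (1 + 1/k)·((z_{α} + z_β)/d)² = 1.400 × (2.318/0.98)².
n₁ = 1.400 × 5.59 = 7.8.
Round up: n₁ = 8, giving n₂ = 2.5 × 8 = 20.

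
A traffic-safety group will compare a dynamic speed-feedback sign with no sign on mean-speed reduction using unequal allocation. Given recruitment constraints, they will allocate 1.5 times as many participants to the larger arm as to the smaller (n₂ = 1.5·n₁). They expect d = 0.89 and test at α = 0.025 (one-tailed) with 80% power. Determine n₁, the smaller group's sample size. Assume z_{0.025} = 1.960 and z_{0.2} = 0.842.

n₁ = 17

With allocation ratio k = n₂/n₁ = 1.5, Var(x̄₁−x̄₂) = σ²(1/n₁ + 1/(k·n₁)) = σ²·(k+1)/(k·n₁).
So n₁ = (1 + 1/k)·((z_{α} + z_β)/d)² = 1.667 × (2.802/0.89)².
n₁ = 1.667 × 9.91 = 16.5.
Round up: n₁ = 17, giving n₂ = ⌈1.5 × 17⌉ = ⌈25.5⌉ = 26.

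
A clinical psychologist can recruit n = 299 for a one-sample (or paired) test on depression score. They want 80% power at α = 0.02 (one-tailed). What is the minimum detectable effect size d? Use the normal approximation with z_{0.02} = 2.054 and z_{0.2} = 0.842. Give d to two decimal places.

For a single sample (or paired design) of n = 299: d_min = (z_{α} + z_β)/√n.
z-sum = 2.054 + 0.842 = 2.896.
d_min = 2.896 / √299 = 2.896 / 17.292 = 0.167.

d_min ≈ 0.17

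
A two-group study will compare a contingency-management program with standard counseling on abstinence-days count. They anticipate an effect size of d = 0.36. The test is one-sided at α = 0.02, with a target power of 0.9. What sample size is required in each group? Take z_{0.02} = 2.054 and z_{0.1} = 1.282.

n = 172 per group

For two independent groups with equal n: n = 2·((z_{α} + z_β) / d)².
z_{α} + z_β = 2.054 + 1.282 = 3.336.
n = 2 × (3.336 / 0.36)² = 2 × 9.267² = 2 × 85.87 = 171.7.
Round up to the next whole participant.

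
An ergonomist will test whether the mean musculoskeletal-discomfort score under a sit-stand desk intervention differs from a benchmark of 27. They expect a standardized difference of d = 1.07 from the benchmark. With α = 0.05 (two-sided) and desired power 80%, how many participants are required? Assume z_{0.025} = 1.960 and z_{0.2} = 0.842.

For a one-sample test: n = ((z_{α/2} + z_β) / d)².
z_{α/2} + z_β = 1.960 + 0.842 = 2.802.
n = (2.802 / 1.07)² = 2.619² = 6.86.
Round up.

n = 7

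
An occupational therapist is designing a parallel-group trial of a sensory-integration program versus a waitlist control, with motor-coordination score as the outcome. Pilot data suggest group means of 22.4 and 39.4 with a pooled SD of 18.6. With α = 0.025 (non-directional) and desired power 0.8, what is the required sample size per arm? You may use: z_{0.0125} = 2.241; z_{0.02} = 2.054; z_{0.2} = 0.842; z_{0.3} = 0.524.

n = 23 per group

Cohen's d = |M₁ − M₂| / SD_pooled = |22.4 − 39.4| / 18.6 = 17.0 / 18.6 = 0.914.
For two independent groups with equal n: n = 2·((z_{α/2} + z_β) / d)².
z_{α/2} + z_β = 2.241 + 0.842 = 3.083.
n = 2 × (3.083 / 0.914)² = 2 × 3.373² = 2 × 11.38 = 22.8.
Round up to the next whole participant.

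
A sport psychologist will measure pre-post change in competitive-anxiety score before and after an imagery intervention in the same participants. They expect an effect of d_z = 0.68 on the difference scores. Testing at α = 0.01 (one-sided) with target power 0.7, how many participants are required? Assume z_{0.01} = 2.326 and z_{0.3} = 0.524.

n = 18 pairs

For a paired (one-sample on differences) test: n = ((z_{α} + z_β) / d)².
z_{α} + z_β = 2.326 + 0.524 = 2.850.
n = (2.850 / 0.68)² = 4.191² = 17.57.
Round up.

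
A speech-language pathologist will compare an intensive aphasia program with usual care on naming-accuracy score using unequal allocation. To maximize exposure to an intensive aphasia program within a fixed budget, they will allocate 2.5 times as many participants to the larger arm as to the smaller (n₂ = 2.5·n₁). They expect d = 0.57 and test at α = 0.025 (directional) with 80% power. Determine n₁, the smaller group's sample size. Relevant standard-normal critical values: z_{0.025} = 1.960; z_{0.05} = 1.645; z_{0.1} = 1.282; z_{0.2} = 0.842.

n₁ = 34

With allocation ratio k = n₂/n₁ = 2.5, Var(x̄₁−x̄₂) = σ²(1/n₁ + 1/(k·n₁)) = σ²·(k+1)/(k·n₁).
So n₁ = (1 + 1/k)·((z_{α} + z_β)/d)² = 1.400 × (2.802/0.57)².
n₁ = 1.400 × 24.16 = 33.8.
Round up: n₁ = 34, giving n₂ = 2.5 × 34 = 85.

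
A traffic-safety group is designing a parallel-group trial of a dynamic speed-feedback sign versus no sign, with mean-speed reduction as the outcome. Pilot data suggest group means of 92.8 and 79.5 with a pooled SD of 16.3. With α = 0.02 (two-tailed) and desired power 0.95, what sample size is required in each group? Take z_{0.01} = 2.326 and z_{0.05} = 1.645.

Cohen's d = |M₁ − M₂| / SD_pooled = |92.8 − 79.5| / 16.3 = 13.3 / 16.3 = 0.816.
For two independent groups with equal n: n = 2·((z_{α/2} + z_β) / d)².
z_{α/2} + z_β = 2.326 + 1.645 = 3.971.
n = 2 × (3.971 / 0.816)² = 2 × 4.866² = 2 × 23.68 = 47.4.
Round up to the next whole participant.

n = 48 per group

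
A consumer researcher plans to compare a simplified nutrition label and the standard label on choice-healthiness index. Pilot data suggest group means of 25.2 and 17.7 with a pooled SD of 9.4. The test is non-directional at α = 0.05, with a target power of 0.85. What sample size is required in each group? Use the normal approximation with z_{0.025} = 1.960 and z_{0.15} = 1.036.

n = 29 per group

Cohen's d = |M₁ − M₂| / SD_pooled = |25.2 − 17.7| / 9.4 = 7.5 / 9.4 = 0.798.
For two independent groups with equal n: n = 2·((z_{α/2} + z_β) / d)².
z_{α/2} + z_β = 1.960 + 1.036 = 2.996.
n = 2 × (2.996 / 0.798)² = 2 × 3.754² = 2 × 14.10 = 28.2.
Round up to the next whole participant.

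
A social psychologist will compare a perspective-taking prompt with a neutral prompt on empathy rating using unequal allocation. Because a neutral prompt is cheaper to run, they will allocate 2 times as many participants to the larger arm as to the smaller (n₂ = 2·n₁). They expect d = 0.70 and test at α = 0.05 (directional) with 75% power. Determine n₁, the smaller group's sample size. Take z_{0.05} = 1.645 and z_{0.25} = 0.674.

n₁ = 17

With allocation ratio k = n₂/n₁ = 2, Var(x̄₁−x̄₂) = σ²(1/n₁ + 1/(k·n₁)) = σ²·(k+1)/(k·n₁).
So n₁ = (1 + 1/k)·((z_{α} + z_β)/d)² = 1.500 × (2.319/0.70)².
n₁ = 1.500 × 10.98 = 16.5.
Round up: n₁ = 17, giving n₂ = 2 × 17 = 34.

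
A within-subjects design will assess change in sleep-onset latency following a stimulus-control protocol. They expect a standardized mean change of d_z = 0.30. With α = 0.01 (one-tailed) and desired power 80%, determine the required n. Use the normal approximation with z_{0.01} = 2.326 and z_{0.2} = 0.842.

For a paired (one-sample on differences) test: n = ((z_{α} + z_β) / d)².
z_{α} + z_β = 2.326 + 0.842 = 3.168.
n = (3.168 / 0.30)² = 10.560² = 111.51.
Round up.

n = 112 pairs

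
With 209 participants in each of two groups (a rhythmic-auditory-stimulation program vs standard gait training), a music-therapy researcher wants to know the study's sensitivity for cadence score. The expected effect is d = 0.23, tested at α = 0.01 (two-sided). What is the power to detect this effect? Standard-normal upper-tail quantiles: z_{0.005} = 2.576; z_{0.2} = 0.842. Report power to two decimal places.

For two equal groups, power = Φ(d·√(n/2) − z_{α/2}).
d·√(n/2) = 0.23 × √(209/2) = 0.23 × 10.223 = 2.351.
z_β = 2.351 − 2.576 = -0.225.
Power = Φ(-0.225) = 0.411.

power ≈ 0.41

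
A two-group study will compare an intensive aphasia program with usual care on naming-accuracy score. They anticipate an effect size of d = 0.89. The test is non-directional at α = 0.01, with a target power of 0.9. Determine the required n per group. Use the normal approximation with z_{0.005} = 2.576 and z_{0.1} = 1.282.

n = 38 per group

For two independent groups with equal n: n = 2·((z_{α/2} + z_β) / d)².
z_{α/2} + z_β = 2.576 + 1.282 = 3.858.
n = 2 × (3.858 / 0.89)² = 2 × 4.335² = 2 × 18.79 = 37.6.
Round up to the next whole participant.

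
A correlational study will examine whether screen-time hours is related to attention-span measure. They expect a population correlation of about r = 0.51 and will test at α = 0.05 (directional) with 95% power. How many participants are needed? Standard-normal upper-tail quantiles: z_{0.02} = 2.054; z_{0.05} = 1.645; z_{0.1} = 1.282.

Fisher's z: C = ½·ln((1+r)/(1−r)) = ½·ln(3.0816) = 0.5627.
n = ((z_{α} + z_β)/C)² + 3.
(1.645 + 1.645) / 0.5627 = 3.290 / 0.5627 = 5.847.
n = 5.847² + 3 = 34.19 + 3 = 37.2.
Round up.

n = 38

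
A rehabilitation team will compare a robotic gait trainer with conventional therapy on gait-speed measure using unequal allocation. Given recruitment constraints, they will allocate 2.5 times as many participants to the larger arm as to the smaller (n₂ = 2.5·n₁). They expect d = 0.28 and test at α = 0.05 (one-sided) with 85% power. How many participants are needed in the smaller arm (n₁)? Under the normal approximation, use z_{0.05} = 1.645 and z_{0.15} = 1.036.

With allocation ratio k = n₂/n₁ = 2.5, Var(x̄₁−x̄₂) = σ²(1/n₁ + 1/(k·n₁)) = σ²·(k+1)/(k·n₁).
So n₁ = (1 + 1/k)·((z_{α} + z_β)/d)² = 1.400 × (2.681/0.28)².
n₁ = 1.400 × 91.68 = 128.4.
Round up: n₁ = 129, giving n₂ = ⌈2.5 × 129⌉ = ⌈322.5⌉ = 323.

n₁ = 129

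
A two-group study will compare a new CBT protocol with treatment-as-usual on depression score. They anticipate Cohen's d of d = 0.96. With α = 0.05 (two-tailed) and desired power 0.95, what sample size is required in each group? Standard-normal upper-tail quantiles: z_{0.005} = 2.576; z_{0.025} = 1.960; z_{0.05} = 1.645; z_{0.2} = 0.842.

For two independent groups with equal n: n = 2·((z_{α/2} + z_β) / d)².
z_{α/2} + z_β = 1.960 + 1.645 = 3.605.
n = 2 × (3.605 / 0.96)² = 2 × 3.755² = 2 × 14.10 = 28.2.
Round up to the next whole participant.

n = 29 per group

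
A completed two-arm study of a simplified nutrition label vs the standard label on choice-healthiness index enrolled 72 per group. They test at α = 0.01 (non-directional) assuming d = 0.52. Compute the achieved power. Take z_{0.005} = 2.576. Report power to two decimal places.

power ≈ 0.71

For two equal groups, power = Φ(d·√(n/2) − z_{α/2}).
d·√(n/2) = 0.52 × √(72/2) = 0.52 × 6.000 = 3.120.
z_β = 3.120 − 2.576 = 0.544.
Power = Φ(0.544) = 0.707.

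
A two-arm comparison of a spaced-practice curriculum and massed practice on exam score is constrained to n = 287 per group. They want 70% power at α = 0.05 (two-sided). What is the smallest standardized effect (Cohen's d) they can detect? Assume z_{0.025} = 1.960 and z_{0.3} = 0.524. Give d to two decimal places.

d_min ≈ 0.21

For two independent groups of n = 287 each: d_min = (z_{α/2} + z_β)·√(2/n).
z-sum = 1.960 + 0.524 = 2.484.
d_min = 2.484 × √(2/287) = 2.484 × 0.0835 = 0.207.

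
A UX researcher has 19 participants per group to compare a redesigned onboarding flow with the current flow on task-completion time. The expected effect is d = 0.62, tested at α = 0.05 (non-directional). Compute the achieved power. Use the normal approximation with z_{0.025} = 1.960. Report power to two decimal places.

power ≈ 0.48

For two equal groups, power = Φ(d·√(n/2) − z_{α/2}).
d·√(n/2) = 0.62 × √(19/2) = 0.62 × 3.082 = 1.911.
z_β = 1.911 − 1.960 = -0.049.
Power = Φ(-0.049) = 0.480.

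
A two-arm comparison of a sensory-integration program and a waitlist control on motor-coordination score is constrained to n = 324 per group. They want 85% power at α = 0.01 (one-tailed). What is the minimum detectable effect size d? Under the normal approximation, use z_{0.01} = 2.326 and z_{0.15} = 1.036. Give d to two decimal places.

d_min ≈ 0.26

For two independent groups of n = 324 each: d_min = (z_{α} + z_β)·√(2/n).
z-sum = 2.326 + 1.036 = 3.362.
d_min = 3.362 × √(2/324) = 3.362 × 0.0786 = 0.264.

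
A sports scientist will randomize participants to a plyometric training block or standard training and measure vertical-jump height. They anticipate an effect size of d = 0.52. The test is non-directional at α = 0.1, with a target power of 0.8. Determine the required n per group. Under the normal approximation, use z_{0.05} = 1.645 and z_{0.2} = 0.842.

For two independent groups with equal n: n = 2·((z_{α/2} + z_β) / d)².
z_{α/2} + z_β = 1.645 + 0.842 = 2.487.
n = 2 × (2.487 / 0.52)² = 2 × 4.783² = 2 × 22.87 = 45.7.
Round up to the next whole participant.

n = 46 per group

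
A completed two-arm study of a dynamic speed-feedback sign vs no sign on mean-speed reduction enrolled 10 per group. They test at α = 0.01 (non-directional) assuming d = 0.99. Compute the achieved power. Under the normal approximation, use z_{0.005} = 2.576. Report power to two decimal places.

power ≈ 0.36

For two equal groups, power = Φ(d·√(n/2) − z_{α/2}).
d·√(n/2) = 0.99 × √(10/2) = 0.99 × 2.236 = 2.214.
z_β = 2.214 − 2.576 = -0.362.
Power = Φ(-0.362) = 0.359.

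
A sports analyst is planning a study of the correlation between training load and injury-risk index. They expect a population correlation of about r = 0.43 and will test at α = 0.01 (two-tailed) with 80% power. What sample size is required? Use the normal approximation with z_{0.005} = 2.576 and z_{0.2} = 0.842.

n = 59

Fisher's z: C = ½·ln((1+r)/(1−r)) = ½·ln(2.5088) = 0.4599.
n = ((z_{α/2} + z_β)/C)² + 3.
(2.576 + 0.842) / 0.4599 = 3.418 / 0.4599 = 7.432.
n = 7.432² + 3 = 55.24 + 3 = 58.2.
Round up.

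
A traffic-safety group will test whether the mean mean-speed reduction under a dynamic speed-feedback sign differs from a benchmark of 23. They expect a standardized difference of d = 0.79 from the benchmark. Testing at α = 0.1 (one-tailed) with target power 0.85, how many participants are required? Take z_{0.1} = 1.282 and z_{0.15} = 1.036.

n = 9

For a one-sample test: n = ((z_{α} + z_β) / d)².
z_{α} + z_β = 1.282 + 1.036 = 2.318.
n = (2.318 / 0.79)² = 2.934² = 8.61.
Round up.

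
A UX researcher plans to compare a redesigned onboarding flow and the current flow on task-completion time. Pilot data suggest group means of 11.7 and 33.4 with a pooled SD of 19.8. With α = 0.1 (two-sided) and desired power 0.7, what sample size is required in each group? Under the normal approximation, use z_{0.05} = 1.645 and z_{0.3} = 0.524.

Cohen's d = |M₁ − M₂| / SD_pooled = |11.7 − 33.4| / 19.8 = 21.7 / 19.8 = 1.096.
For two independent groups with equal n: n = 2·((z_{α/2} + z_β) / d)².
z_{α/2} + z_β = 1.645 + 0.524 = 2.169.
n = 2 × (2.169 / 1.096)² = 2 × 1.979² = 2 × 3.92 = 7.8.
Round up to the next whole participant.

n = 8 per group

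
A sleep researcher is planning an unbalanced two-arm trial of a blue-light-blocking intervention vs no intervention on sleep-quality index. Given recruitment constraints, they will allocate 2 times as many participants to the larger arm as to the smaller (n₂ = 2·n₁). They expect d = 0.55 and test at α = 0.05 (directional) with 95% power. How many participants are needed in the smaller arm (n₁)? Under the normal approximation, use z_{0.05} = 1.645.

n₁ = 54

With allocation ratio k = n₂/n₁ = 2, Var(x̄₁−x̄₂) = σ²(1/n₁ + 1/(k·n₁)) = σ²·(k+1)/(k·n₁).
So n₁ = (1 + 1/k)·((z_{α} + z_β)/d)² = 1.500 × (3.290/0.55)².
n₁ = 1.500 × 35.78 = 53.7.
Round up: n₁ = 54, giving n₂ = 2 × 54 = 108.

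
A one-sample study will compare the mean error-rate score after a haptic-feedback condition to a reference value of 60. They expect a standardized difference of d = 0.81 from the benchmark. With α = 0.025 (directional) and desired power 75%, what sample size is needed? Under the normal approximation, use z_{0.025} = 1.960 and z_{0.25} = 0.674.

For a one-sample test: n = ((z_{α} + z_β) / d)².
z_{α} + z_β = 1.960 + 0.674 = 2.634.
n = (2.634 / 0.81)² = 3.252² = 10.57.
Round up.

n = 11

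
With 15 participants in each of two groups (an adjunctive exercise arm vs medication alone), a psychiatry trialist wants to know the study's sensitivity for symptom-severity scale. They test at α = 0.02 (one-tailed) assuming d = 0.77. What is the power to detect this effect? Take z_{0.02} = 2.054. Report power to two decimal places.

For two equal groups, power = Φ(d·√(n/2) − z_{α}).
d·√(n/2) = 0.77 × √(15/2) = 0.77 × 2.739 = 2.109.
z_β = 2.109 − 2.054 = 0.055.
Power = Φ(0.055) = 0.522.

power ≈ 0.52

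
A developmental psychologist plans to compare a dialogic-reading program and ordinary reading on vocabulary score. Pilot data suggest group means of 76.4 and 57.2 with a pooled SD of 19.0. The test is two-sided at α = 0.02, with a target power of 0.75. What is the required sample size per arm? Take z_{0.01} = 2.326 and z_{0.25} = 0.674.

Cohen's d = |M₁ − M₂| / SD_pooled = |76.4 − 57.2| / 19.0 = 19.2 / 19.0 = 1.011.
For two independent groups with equal n: n = 2·((z_{α/2} + z_β) / d)².
z_{α/2} + z_β = 2.326 + 0.674 = 3.000.
n = 2 × (3.000 / 1.011)² = 2 × 2.967² = 2 × 8.81 = 17.6.
Round up to the next whole participant.

n = 18 per group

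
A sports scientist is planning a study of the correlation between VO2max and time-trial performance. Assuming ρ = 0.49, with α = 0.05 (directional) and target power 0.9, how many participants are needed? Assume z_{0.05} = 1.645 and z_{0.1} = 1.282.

Fisher's z: C = ½·ln((1+r)/(1−r)) = ½·ln(2.9216) = 0.5361.
n = ((z_{α} + z_β)/C)² + 3.
(1.645 + 1.282) / 0.5361 = 2.927 / 0.5361 = 5.460.
n = 5.460² + 3 = 29.81 + 3 = 32.8.
Round up.

n = 33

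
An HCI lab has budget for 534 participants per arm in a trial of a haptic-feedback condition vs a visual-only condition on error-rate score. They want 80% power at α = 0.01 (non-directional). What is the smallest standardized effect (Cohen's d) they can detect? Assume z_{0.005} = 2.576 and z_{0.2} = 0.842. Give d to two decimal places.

For two independent groups of n = 534 each: d_min = (z_{α/2} + z_β)·√(2/n).
z-sum = 2.576 + 0.842 = 3.418.
d_min = 3.418 × √(2/534) = 3.418 × 0.0612 = 0.209.

d_min ≈ 0.21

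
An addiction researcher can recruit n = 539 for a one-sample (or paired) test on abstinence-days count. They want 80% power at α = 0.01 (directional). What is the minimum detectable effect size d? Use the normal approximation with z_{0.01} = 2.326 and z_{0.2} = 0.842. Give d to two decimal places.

d_min ≈ 0.14

For a single sample (or paired design) of n = 539: d_min = (z_{α} + z_β)/√n.
z-sum = 2.326 + 0.842 = 3.168.
d_min = 3.168 / √539 = 3.168 / 23.216 = 0.136.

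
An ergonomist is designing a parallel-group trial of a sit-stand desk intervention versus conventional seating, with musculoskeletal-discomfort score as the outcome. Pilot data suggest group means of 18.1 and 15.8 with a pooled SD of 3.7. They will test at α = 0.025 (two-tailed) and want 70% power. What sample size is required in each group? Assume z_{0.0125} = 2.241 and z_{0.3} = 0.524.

n = 40 per group

Cohen's d = |M₁ − M₂| / SD_pooled = |18.1 − 15.8| / 3.7 = 2.3 / 3.7 = 0.622.
For two independent groups with equal n: n = 2·((z_{α/2} + z_β) / d)².
z_{α/2} + z_β = 2.241 + 0.524 = 2.765.
n = 2 × (2.765 / 0.622)² = 2 × 4.445² = 2 × 19.76 = 39.5.
Round up to the next whole participant.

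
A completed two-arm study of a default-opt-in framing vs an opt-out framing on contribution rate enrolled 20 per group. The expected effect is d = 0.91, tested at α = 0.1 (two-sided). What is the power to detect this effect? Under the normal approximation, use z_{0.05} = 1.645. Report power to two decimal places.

power ≈ 0.89

For two equal groups, power = Φ(d·√(n/2) − z_{α/2}).
d·√(n/2) = 0.91 × √(20/2) = 0.91 × 3.162 = 2.878.
z_β = 2.878 − 1.645 = 1.233.
Power = Φ(1.233) = 0.891.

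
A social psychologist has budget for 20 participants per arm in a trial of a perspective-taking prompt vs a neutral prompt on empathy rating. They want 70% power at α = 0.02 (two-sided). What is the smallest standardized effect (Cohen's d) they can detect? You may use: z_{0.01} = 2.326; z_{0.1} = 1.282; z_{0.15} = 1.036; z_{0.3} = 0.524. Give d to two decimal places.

d_min ≈ 0.90

For two independent groups of n = 20 each: d_min = (z_{α/2} + z_β)·√(2/n).
z-sum = 2.326 + 0.524 = 2.850.
d_min = 2.850 × √(2/20) = 2.850 × 0.3162 = 0.901.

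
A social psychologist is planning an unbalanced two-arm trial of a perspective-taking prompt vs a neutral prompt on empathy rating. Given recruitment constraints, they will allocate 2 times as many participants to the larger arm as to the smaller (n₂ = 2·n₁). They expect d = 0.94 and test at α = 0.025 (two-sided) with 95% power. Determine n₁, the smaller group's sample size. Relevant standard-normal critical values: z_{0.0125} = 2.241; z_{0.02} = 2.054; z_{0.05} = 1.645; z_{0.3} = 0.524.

n₁ = 26

With allocation ratio k = n₂/n₁ = 2, Var(x̄₁−x̄₂) = σ²(1/n₁ + 1/(k·n₁)) = σ²·(k+1)/(k·n₁).
So n₁ = (1 + 1/k)·((z_{α/2} + z_β)/d)² = 1.500 × (3.886/0.94)².
n₁ = 1.500 × 17.09 = 25.6.
Round up: n₁ = 26, giving n₂ = 2 × 26 = 52.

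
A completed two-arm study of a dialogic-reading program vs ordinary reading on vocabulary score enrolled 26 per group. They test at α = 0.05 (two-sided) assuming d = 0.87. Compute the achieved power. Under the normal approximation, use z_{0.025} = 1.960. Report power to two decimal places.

For two equal groups, power = Φ(d·√(n/2) − z_{α/2}).
d·√(n/2) = 0.87 × √(26/2) = 0.87 × 3.606 = 3.137.
z_β = 3.137 − 1.960 = 1.177.
Power = Φ(1.177) = 0.880.

power ≈ 0.88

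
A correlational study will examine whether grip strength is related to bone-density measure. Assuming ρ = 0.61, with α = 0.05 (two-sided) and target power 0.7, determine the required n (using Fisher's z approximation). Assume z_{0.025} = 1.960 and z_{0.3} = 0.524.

n = 16

Fisher's z: C = ½·ln((1+r)/(1−r)) = ½·ln(4.1282) = 0.7089.
n = ((z_{α/2} + z_β)/C)² + 3.
(1.960 + 0.524) / 0.7089 = 2.484 / 0.7089 = 3.504.
n = 3.504² + 3 = 12.28 + 3 = 15.3.
Round up.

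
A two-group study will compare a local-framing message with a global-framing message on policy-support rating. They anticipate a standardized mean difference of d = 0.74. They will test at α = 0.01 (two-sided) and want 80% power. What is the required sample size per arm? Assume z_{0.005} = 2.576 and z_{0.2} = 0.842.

For two independent groups with equal n: n = 2·((z_{α/2} + z_β) / d)².
z_{α/2} + z_β = 2.576 + 0.842 = 3.418.
n = 2 × (3.418 / 0.74)² = 2 × 4.619² = 2 × 21.33 = 42.7.
Round up to the next whole participant.

n = 43 per group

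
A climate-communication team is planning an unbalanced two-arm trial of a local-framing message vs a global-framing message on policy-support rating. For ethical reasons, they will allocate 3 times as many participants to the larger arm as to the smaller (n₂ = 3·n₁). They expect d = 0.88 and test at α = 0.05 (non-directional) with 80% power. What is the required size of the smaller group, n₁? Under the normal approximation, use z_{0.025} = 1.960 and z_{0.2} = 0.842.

n₁ = 14

With allocation ratio k = n₂/n₁ = 3, Var(x̄₁−x̄₂) = σ²(1/n₁ + 1/(k·n₁)) = σ²·(k+1)/(k·n₁).
So n₁ = (1 + 1/k)·((z_{α/2} + z_β)/d)² = 1.333 × (2.802/0.88)².
n₁ = 1.333 × 10.14 = 13.5.
Round up: n₁ = 14, giving n₂ = 3 × 14 = 42.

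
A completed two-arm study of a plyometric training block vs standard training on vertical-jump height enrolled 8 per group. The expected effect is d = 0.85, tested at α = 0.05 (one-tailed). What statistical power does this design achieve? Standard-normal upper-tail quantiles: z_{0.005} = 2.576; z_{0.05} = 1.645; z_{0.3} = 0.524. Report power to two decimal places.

For two equal groups, power = Φ(d·√(n/2) − z_{α}).
d·√(n/2) = 0.85 × √(8/2) = 0.85 × 2.000 = 1.700.
z_β = 1.700 − 1.645 = 0.055.
Power = Φ(0.055) = 0.522.

power ≈ 0.52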